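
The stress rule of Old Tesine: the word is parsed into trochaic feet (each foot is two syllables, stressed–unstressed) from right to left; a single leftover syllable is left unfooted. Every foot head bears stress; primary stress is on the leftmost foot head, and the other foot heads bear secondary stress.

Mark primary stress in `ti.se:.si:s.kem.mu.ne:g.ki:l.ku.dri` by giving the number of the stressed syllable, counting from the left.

2

Parse right to left into trochaic (ˈσσ) feet: ti (ˈse:.si:s) (ˈkem.mu) (ˈne:g.ki:l) (ˈku.dri). Syllable 1 is left unfooted.
Foot heads (stressed positions): 2, 4, 6, 8.
End Rule Leftmost: primary stress on the leftmost head = syllable 2.
Primary stress: syllable 2 → ti.ˈse:.si:s.kem.mu.ne:g.ki:l.ku.dri.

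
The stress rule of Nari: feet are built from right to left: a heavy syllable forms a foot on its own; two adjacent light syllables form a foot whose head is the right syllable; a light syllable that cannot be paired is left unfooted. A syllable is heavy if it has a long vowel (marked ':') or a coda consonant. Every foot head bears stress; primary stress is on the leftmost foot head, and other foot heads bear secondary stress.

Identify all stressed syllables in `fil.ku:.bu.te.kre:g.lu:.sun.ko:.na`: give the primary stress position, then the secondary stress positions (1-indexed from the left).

Weights: 1 fil H, 2 ku: H, 3 bu L, 4 te L, 5 kre:g H, 6 lu: H, 7 sun H, 8 ko: H, 9 na L.
Parse right to left (heavy = foot alone; LL = one foot; stranded L unfooted): (ˈfil) (ˈku:) (bu.ˈte) (ˈkre:g) (ˈlu:) (ˈsun) (ˈko:) na.
Foot heads: 1, 2, 4, 5, 6, 7, 8.
Primary stress on the leftmost head = syllable 1.
Secondary stress on 2, 4, 5, 6, 7, 8: ˈfil.ˌku:.bu.ˌte.ˌkre:g.ˌlu:.ˌsun.ˌko:.na.

primary 1, secondary 2, 4, 5, 6, 7, 8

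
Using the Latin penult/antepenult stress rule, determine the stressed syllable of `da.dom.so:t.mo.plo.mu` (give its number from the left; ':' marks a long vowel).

4

Classical Latin: stress the penult if heavy (long vowel or closed), else the antepenult.
Weights: 4 mo L, 5 plo L, 6 mu L.
The penult (syllable 5, plo) is light, so stress falls on the antepenult (syllable 4, mo).
Stress on syllable 4: da.dom.so:t.ˈmo.plo.mu.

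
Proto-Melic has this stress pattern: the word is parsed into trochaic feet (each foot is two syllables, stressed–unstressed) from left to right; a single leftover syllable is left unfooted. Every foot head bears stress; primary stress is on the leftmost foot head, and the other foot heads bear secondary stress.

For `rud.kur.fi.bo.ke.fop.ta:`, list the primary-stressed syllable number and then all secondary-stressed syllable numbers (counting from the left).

Parse left to right into trochaic (ˈσσ) feet: (ˈrud.kur) (ˈfi.bo) (ˈke.fop) ta:. Syllable 7 is left unfooted.
Foot heads (stressed positions): 1, 3, 5.
End Rule Leftmost: primary stress on the leftmost head = syllable 1.
Secondary stress on 3, 5: ˈrud.kur.ˌfi.bo.ˌke.fop.ta:.

primary 1, secondary 3, 5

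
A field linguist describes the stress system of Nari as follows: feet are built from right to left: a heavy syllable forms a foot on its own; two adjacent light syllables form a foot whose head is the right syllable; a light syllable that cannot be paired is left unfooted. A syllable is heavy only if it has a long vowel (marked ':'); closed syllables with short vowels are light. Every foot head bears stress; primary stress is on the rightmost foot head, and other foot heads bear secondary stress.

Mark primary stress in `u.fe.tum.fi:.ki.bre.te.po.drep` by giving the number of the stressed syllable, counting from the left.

Weights: 1 u L, 2 fe L, 3 tum L, 4 fi: H, 5 ki L, 6 bre L, 7 te L, 8 po L, 9 drep L.
Parse right to left (heavy = foot alone; LL = one foot; stranded L unfooted): u (fe.ˈtum) (ˈfi:) ki (bre.ˈte) (po.ˈdrep).
Foot heads: 3, 4, 7, 9.
Primary stress on the rightmost head = syllable 9.
Primary stress: syllable 9 → u.fe.tum.fi:.ki.bre.te.po.ˈdrep.

9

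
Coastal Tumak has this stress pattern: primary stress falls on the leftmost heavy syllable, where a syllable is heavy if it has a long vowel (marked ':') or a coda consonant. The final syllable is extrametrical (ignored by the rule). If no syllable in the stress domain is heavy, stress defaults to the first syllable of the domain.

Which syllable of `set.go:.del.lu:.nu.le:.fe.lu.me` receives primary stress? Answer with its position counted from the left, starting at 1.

1

The final syllable (9, me) is extrametrical; the stress domain is syllables 1–8.
Weights: 1 set H, 2 go: H, 3 del H, 4 lu: H, 5 nu L, 6 le: H, 7 fe L, 8 lu L.
Heavy syllables in the domain: 1, 2, 3, 4, 6. The leftmost is syllable 1 (set).
Primary stress: syllable 1 → ˈset.go:.del.lu:.nu.le:.fe.lu.me.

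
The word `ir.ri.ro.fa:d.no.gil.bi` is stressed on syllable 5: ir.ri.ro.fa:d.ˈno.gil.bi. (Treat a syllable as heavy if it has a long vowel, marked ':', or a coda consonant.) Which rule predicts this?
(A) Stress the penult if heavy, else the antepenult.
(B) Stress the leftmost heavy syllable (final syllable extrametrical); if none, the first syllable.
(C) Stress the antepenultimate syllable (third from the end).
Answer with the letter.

Rule A → syllable 6 (observed: 5).
Rule B → syllable 1 (observed: 5).
Rule C → syllable 5 ✓.

C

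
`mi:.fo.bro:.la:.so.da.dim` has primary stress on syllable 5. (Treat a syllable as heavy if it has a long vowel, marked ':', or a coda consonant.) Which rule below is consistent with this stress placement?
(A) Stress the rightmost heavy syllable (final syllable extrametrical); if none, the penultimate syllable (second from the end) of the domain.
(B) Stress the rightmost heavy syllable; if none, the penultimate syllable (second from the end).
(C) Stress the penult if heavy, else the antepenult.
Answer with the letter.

C

Rule A → syllable 4 (observed: 5).
Rule B → syllable 7 (observed: 5).
Rule C → syllable 5 ✓.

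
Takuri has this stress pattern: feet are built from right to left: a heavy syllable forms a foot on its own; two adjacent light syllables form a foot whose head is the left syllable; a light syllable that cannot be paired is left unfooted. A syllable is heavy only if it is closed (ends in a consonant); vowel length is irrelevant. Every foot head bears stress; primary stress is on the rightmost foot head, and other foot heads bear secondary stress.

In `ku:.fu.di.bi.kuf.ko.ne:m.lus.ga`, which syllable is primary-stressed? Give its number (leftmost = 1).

Weights: 1 ku: L, 2 fu L, 3 di L, 4 bi L, 5 kuf H, 6 ko L, 7 ne:m H, 8 lus H, 9 ga L.
Parse right to left (heavy = foot alone; LL = one foot; stranded L unfooted): (ˈku:.fu) (ˈdi.bi) (ˈkuf) ko (ˈne:m) (ˈlus) ga.
Foot heads: 1, 3, 5, 7, 8.
Primary stress on the rightmost head = syllable 8.
Primary stress: syllable 8 → ku:.fu.di.bi.kuf.ko.ne:m.ˈlus.ga.

8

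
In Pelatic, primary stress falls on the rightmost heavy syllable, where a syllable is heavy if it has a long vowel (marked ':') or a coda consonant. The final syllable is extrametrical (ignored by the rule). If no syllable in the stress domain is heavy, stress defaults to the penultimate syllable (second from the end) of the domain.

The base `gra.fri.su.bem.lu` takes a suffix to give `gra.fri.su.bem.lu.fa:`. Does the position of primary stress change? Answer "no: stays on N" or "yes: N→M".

Base `gra.fri.su.bem.lu` (5 syllables):
  The final syllable (5, lu) is extrametrical; the stress domain is syllables 1–4.
  Weights: 1 gra L, 2 fri L, 3 su L, 4 bem H.
  Heavy syllables in the domain: 4. The rightmost is syllable 4 (bem).
  → primary stress on syllable 4.
Suffixed `gra.fri.su.bem.lu.fa:` (6 syllables):
  The final syllable (6, fa:) is extrametrical; the stress domain is syllables 1–5.
  Weights: 1 gra L, 2 fri L, 3 su L, 4 bem H, 5 lu L.
  Heavy syllables in the domain: 4. The rightmost is syllable 4 (bem).
  → primary stress on syllable 4.

no: stays on 4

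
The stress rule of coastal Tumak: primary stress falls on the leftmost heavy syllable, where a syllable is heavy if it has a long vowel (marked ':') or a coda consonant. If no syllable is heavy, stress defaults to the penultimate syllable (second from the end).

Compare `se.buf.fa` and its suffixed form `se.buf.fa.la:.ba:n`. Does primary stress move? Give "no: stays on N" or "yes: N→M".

no: stays on 2

Base `se.buf.fa` (3 syllables):
  Weights: 1 se L, 2 buf H, 3 fa L.
  Heavy syllables in the domain: 2. The leftmost is syllable 2 (buf).
  → primary stress on syllable 2.
Suffixed `se.buf.fa.la:.ba:n` (5 syllables):
  Weights: 1 se L, 2 buf H, 3 fa L, 4 la: H, 5 ba:n H.
  Heavy syllables in the domain: 2, 4, 5. The leftmost is syllable 2 (buf).
  → primary stress on syllable 2.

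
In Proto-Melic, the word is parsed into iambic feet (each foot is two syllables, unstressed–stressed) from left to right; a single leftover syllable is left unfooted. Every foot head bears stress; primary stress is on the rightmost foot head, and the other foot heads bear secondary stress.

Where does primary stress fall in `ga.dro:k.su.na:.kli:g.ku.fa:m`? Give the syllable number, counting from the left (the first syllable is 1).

6

Parse left to right into iambic (σˈσ) feet: (ga.ˈdro:k) (su.ˈna:) (kli:g.ˈku) fa:m. Syllable 7 is left unfooted.
Foot heads (stressed positions): 2, 4, 6.
End Rule Rightmost: primary stress on the rightmost head = syllable 6.
Primary stress: syllable 6 → ga.dro:k.su.na:.kli:g.ˈku.fa:m.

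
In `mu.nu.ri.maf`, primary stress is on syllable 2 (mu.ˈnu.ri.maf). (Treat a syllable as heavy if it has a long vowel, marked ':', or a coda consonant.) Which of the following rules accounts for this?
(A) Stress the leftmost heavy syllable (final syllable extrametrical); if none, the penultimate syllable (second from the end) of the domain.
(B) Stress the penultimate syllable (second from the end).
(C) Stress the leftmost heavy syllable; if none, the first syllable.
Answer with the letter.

A

Rule A → syllable 2 ✓.
Rule B → syllable 3 (observed: 2).
Rule C → syllable 4 (observed: 2).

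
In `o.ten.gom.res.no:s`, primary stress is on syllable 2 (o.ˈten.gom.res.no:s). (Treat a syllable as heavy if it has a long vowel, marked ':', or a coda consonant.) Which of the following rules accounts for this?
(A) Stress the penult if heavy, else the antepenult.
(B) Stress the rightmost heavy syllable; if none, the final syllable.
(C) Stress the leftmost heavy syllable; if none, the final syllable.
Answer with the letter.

C

Rule A → syllable 4 (observed: 2).
Rule B → syllable 5 (observed: 2).
Rule C → syllable 2 ✓.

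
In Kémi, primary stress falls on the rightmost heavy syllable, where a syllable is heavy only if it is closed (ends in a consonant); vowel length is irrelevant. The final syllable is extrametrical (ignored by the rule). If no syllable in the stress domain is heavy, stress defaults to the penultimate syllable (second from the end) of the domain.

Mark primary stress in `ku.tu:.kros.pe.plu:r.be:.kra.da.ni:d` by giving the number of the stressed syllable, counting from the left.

The final syllable (9, ni:d) is extrametrical; the stress domain is syllables 1–8.
Weights: 1 ku L, 2 tu: L, 3 kros H, 4 pe L, 5 plu:r H, 6 be: L, 7 kra L, 8 da L.
Heavy syllables in the domain: 3, 5. The rightmost is syllable 5 (plu:r).
Primary stress: syllable 5 → ku.tu:.kros.pe.ˈplu:r.be:.kra.da.ni:d.

5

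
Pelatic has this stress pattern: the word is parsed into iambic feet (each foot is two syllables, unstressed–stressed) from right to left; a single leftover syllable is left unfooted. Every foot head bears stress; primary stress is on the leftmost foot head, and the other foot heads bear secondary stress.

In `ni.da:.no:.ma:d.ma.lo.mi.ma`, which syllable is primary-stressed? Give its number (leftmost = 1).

2

Parse right to left into iambic (σˈσ) feet: (ni.ˈda:) (no:.ˈma:d) (ma.ˈlo) (mi.ˈma).
Foot heads (stressed positions): 2, 4, 6, 8.
End Rule Leftmost: primary stress on the leftmost head = syllable 2.
Primary stress: syllable 2 → ni.ˈda:.no:.ma:d.ma.lo.mi.ma.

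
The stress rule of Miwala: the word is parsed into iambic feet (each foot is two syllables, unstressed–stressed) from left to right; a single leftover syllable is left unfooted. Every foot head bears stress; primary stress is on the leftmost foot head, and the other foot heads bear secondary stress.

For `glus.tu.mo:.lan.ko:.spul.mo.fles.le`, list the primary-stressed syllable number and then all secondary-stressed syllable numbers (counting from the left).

primary 2, secondary 4, 6, 8

Parse left to right into iambic (σˈσ) feet: (glus.ˈtu) (mo:.ˈlan) (ko:.ˈspul) (mo.ˈfles) le. Syllable 9 is left unfooted.
Foot heads (stressed positions): 2, 4, 6, 8.
End Rule Leftmost: primary stress on the leftmost head = syllable 2.
Secondary stress on 4, 6, 8: glus.ˈtu.mo:.ˌlan.ko:.ˌspul.mo.ˌfles.le.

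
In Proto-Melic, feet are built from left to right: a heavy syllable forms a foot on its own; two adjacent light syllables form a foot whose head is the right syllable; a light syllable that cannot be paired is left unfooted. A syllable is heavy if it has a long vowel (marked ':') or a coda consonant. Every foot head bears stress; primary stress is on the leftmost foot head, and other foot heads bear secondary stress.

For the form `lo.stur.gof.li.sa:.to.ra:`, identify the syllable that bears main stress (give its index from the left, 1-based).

2

Weights: 1 lo L, 2 stur H, 3 gof H, 4 li L, 5 sa: H, 6 to L, 7 ra: H.
Parse left to right (heavy = foot alone; LL = one foot; stranded L unfooted): lo (ˈstur) (ˈgof) li (ˈsa:) to (ˈra:).
Foot heads: 2, 3, 5, 7.
Primary stress on the leftmost head = syllable 2.
Primary stress: syllable 2 → lo.ˈstur.gof.li.sa:.to.ra:.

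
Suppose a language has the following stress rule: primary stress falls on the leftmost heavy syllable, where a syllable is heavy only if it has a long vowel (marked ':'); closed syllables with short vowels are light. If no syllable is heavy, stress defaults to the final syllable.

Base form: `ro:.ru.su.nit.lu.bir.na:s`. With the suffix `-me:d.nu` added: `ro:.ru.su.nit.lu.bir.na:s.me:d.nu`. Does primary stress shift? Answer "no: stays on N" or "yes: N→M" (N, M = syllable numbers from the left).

no: stays on 1

Base `ro:.ru.su.nit.lu.bir.na:s` (7 syllables):
  Weights: 1 ro: H, 2 ru L, 3 su L, 4 nit L, 5 lu L, 6 bir L, 7 na:s H.
  Heavy syllables in the domain: 1, 7. The leftmost is syllable 1 (ro:).
  → primary stress on syllable 1.
Suffixed `ro:.ru.su.nit.lu.bir.na:s.me:d.nu` (9 syllables):
  Weights: 1 ro: H, 2 ru L, 3 su L, 4 nit L, 5 lu L, 6 bir L, 7 na:s H, 8 me:d H, 9 nu L.
  Heavy syllables in the domain: 1, 7, 8. The leftmost is syllable 1 (ro:).
  → primary stress on syllable 1.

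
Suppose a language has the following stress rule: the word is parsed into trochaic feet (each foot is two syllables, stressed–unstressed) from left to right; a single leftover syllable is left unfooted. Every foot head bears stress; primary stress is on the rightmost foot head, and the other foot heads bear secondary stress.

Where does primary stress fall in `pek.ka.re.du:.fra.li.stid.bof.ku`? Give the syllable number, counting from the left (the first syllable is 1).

7

Parse left to right into trochaic (ˈσσ) feet: (ˈpek.ka) (ˈre.du:) (ˈfra.li) (ˈstid.bof) ku. Syllable 9 is left unfooted.
Foot heads (stressed positions): 1, 3, 5, 7.
End Rule Rightmost: primary stress on the rightmost head = syllable 7.
Primary stress: syllable 7 → pek.ka.re.du:.fra.li.ˈstid.bof.ku.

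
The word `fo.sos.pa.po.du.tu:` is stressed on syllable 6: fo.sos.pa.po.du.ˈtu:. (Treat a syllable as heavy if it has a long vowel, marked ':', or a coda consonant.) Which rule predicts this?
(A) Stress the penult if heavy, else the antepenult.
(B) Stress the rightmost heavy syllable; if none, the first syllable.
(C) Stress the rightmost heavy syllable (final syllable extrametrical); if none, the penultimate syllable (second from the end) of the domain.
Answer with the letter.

Rule A → syllable 4 (observed: 6).
Rule B → syllable 6 ✓.
Rule C → syllable 2 (observed: 6).

B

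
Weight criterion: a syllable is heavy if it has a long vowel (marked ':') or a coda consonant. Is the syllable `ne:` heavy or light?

`ne:`: long vowel, open (no coda). Long vowel → heavy.

heavy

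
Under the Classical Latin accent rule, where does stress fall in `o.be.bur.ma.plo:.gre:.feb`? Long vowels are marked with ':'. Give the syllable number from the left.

6

Classical Latin: stress the penult if heavy (long vowel or closed), else the antepenult.
Weights: 5 plo: H, 6 gre: H, 7 feb H.
The penult (syllable 6, gre:) is heavy, so it takes stress.
Stress on syllable 6: o.be.bur.ma.plo:.ˈgre:.feb.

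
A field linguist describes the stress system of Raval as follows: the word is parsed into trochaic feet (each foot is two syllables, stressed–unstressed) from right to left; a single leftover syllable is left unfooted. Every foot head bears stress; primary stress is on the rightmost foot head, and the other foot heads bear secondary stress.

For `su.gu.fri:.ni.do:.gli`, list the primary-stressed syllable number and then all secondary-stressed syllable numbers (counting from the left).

primary 5, secondary 1, 3

Parse right to left into trochaic (ˈσσ) feet: (ˈsu.gu) (ˈfri:.ni) (ˈdo:.gli).
Foot heads (stressed positions): 1, 3, 5.
End Rule Rightmost: primary stress on the rightmost head = syllable 5.
Secondary stress on 1, 3: ˌsu.gu.ˌfri:.ni.ˈdo:.gli.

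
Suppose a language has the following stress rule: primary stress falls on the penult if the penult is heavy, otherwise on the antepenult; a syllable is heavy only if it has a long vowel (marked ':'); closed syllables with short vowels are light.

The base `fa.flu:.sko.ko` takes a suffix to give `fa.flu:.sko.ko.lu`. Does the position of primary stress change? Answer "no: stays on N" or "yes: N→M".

Base `fa.flu:.sko.ko` (4 syllables):
  Weights: 2 flu: H, 3 sko L, 4 ko L.
  The penult (syllable 3, sko) is light, so stress falls on the antepenult (syllable 2, flu:).
  → primary stress on syllable 2.
Suffixed `fa.flu:.sko.ko.lu` (5 syllables):
  Weights: 3 sko L, 4 ko L, 5 lu L.
  The penult (syllable 4, ko) is light, so stress falls on the antepenult (syllable 3, sko).
  → primary stress on syllable 3.

yes: 2→3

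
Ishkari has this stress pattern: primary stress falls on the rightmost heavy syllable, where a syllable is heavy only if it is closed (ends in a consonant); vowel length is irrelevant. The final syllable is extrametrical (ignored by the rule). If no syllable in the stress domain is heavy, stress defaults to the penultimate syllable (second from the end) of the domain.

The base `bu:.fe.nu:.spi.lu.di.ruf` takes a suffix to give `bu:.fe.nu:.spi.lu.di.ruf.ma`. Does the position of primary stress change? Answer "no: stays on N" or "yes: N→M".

Base `bu:.fe.nu:.spi.lu.di.ruf` (7 syllables):
  The final syllable (7, ruf) is extrametrical; the stress domain is syllables 1–6.
  Weights: 1 bu: L, 2 fe L, 3 nu: L, 4 spi L, 5 lu L, 6 di L.
  No heavy syllable in the domain; default to the penultimate syllable (second from the end) of the domain = syllable 5.
  → primary stress on syllable 5.
Suffixed `bu:.fe.nu:.spi.lu.di.ruf.ma` (8 syllables):
  The final syllable (8, ma) is extrametrical; the stress domain is syllables 1–7.
  Weights: 1 bu: L, 2 fe L, 3 nu: L, 4 spi L, 5 lu L, 6 di L, 7 ruf H.
  Heavy syllables in the domain: 7. The rightmost is syllable 7 (ruf).
  → primary stress on syllable 7.

yes: 5→7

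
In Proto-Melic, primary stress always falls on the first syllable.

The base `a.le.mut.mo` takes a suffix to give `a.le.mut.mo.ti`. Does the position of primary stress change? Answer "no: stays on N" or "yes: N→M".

Base `a.le.mut.mo` (4 syllables):
  The word has 4 syllables; the first syllable is syllable 1 (a).
  → primary stress on syllable 1.
Suffixed `a.le.mut.mo.ti` (5 syllables):
  The word has 5 syllables; the first syllable is syllable 1 (a).
  → primary stress on syllable 1.

no: stays on 1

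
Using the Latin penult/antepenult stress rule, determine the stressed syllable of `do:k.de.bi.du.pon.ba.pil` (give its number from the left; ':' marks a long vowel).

5

Classical Latin: stress the penult if heavy (long vowel or closed), else the antepenult.
Weights: 5 pon H, 6 ba L, 7 pil H.
The penult (syllable 6, ba) is light, so stress falls on the antepenult (syllable 5, pon).
Stress on syllable 5: do:k.de.bi.du.ˈpon.ba.pil.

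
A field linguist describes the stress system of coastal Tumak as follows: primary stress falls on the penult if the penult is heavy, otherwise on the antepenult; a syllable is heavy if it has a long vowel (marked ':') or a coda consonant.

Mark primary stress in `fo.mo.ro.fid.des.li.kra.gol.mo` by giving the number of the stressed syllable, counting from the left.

8

Weights: 7 kra L, 8 gol H, 9 mo L.
The penult (syllable 8, gol) is heavy, so it takes stress.
Primary stress: syllable 8 → fo.mo.ro.fid.des.li.kra.ˈgol.mo.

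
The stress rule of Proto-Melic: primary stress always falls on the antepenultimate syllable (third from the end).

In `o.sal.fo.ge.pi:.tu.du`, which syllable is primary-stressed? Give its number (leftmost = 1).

The word has 7 syllables; the antepenultimate syllable (third from the end) is syllable 5 (pi:).
Primary stress: syllable 5 → o.sal.fo.ge.ˈpi:.tu.du.

5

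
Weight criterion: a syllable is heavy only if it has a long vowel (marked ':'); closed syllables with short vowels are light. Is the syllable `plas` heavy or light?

`plas`: short vowel, closed (coda /s/). Short vowel → light.

light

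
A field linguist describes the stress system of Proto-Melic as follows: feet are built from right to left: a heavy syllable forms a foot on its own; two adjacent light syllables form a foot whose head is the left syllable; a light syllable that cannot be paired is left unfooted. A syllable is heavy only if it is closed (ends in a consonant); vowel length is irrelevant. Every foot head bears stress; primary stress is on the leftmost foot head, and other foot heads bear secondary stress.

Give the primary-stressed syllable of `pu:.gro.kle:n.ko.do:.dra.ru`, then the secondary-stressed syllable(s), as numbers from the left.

primary 1, secondary 3, 4, 6

Weights: 1 pu: L, 2 gro L, 3 kle:n H, 4 ko L, 5 do: L, 6 dra L, 7 ru L.
Parse right to left (heavy = foot alone; LL = one foot; stranded L unfooted): (ˈpu:.gro) (ˈkle:n) (ˈko.do:) (ˈdra.ru).
Foot heads: 1, 3, 4, 6.
Primary stress on the leftmost head = syllable 1.
Secondary stress on 3, 4, 6: ˈpu:.gro.ˌkle:n.ˌko.do:.ˌdra.ru.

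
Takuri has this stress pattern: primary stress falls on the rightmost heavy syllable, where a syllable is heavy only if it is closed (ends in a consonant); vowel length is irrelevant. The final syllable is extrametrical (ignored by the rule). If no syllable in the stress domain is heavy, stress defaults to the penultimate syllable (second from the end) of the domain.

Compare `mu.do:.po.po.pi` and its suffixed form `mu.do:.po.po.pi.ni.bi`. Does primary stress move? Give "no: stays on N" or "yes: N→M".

Base `mu.do:.po.po.pi` (5 syllables):
  The final syllable (5, pi) is extrametrical; the stress domain is syllables 1–4.
  Weights: 1 mu L, 2 do: L, 3 po L, 4 po L.
  No heavy syllable in the domain; default to the penultimate syllable (second from the end) of the domain = syllable 3.
  → primary stress on syllable 3.
Suffixed `mu.do:.po.po.pi.ni.bi` (7 syllables):
  The final syllable (7, bi) is extrametrical; the stress domain is syllables 1–6.
  Weights: 1 mu L, 2 do: L, 3 po L, 4 po L, 5 pi L, 6 ni L.
  No heavy syllable in the domain; default to the penultimate syllable (second from the end) of the domain = syllable 5.
  → primary stress on syllable 5.

yes: 3→5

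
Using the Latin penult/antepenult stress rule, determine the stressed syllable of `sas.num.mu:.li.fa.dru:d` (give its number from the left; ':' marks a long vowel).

Classical Latin: stress the penult if heavy (long vowel or closed), else the antepenult.
Weights: 4 li L, 5 fa L, 6 dru:d H.
The penult (syllable 5, fa) is light, so stress falls on the antepenult (syllable 4, li).
Stress on syllable 4: sas.num.mu:.ˈli.fa.dru:d.

4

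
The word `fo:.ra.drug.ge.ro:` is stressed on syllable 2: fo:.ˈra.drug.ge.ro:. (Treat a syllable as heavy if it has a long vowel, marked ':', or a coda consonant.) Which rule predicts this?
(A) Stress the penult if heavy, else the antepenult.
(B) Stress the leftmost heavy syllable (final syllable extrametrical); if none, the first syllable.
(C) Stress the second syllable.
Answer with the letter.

C

Rule A → syllable 3 (observed: 2).
Rule B → syllable 1 (observed: 2).
Rule C → syllable 2 ✓.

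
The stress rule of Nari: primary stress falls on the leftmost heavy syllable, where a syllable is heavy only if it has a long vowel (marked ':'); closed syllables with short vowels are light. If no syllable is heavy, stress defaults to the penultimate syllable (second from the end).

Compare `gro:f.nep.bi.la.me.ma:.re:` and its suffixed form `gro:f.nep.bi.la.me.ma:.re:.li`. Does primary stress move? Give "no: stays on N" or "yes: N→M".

Base `gro:f.nep.bi.la.me.ma:.re:` (7 syllables):
  Weights: 1 gro:f H, 2 nep L, 3 bi L, 4 la L, 5 me L, 6 ma: H, 7 re: H.
  Heavy syllables in the domain: 1, 6, 7. The leftmost is syllable 1 (gro:f).
  → primary stress on syllable 1.
Suffixed `gro:f.nep.bi.la.me.ma:.re:.li` (8 syllables):
  Weights: 1 gro:f H, 2 nep L, 3 bi L, 4 la L, 5 me L, 6 ma: H, 7 re: H, 8 li L.
  Heavy syllables in the domain: 1, 6, 7. The leftmost is syllable 1 (gro:f).
  → primary stress on syllable 1.

no: stays on 1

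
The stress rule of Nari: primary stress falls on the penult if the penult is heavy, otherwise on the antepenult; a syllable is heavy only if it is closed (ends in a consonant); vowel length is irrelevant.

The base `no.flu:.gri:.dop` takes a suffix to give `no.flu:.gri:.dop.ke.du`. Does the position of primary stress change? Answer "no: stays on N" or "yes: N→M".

Base `no.flu:.gri:.dop` (4 syllables):
  Weights: 2 flu: L, 3 gri: L, 4 dop H.
  The penult (syllable 3, gri:) is light, so stress falls on the antepenult (syllable 2, flu:).
  → primary stress on syllable 2.
Suffixed `no.flu:.gri:.dop.ke.du` (6 syllables):
  Weights: 4 dop H, 5 ke L, 6 du L.
  The penult (syllable 5, ke) is light, so stress falls on the antepenult (syllable 4, dop).
  → primary stress on syllable 4.

yes: 2→4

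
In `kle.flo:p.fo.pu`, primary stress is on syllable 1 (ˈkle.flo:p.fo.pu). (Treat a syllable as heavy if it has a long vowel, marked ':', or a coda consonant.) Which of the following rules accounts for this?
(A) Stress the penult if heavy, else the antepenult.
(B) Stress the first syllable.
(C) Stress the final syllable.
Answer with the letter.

B

Rule A → syllable 2 (observed: 1).
Rule B → syllable 1 ✓.
Rule C → syllable 4 (observed: 1).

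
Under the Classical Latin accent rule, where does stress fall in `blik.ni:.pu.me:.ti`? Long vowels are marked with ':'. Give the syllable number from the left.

4

Classical Latin: stress the penult if heavy (long vowel or closed), else the antepenult.
Weights: 3 pu L, 4 me: H, 5 ti L.
The penult (syllable 4, me:) is heavy, so it takes stress.
Stress on syllable 4: blik.ni:.pu.ˈme:.ti.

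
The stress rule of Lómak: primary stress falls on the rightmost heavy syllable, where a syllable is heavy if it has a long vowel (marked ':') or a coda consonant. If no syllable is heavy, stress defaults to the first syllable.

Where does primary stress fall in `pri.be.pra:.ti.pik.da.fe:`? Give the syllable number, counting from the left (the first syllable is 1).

7

Weights: 1 pri L, 2 be L, 3 pra: H, 4 ti L, 5 pik H, 6 da L, 7 fe: H.
Heavy syllables in the domain: 3, 5, 7. The rightmost is syllable 7 (fe:).
Primary stress: syllable 7 → pri.be.pra:.ti.pik.da.ˈfe:.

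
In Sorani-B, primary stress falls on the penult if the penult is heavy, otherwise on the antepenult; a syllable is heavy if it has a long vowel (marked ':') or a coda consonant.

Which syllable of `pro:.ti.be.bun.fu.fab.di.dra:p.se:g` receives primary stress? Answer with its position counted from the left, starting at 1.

8

Weights: 7 di L, 8 dra:p H, 9 se:g H.
The penult (syllable 8, dra:p) is heavy, so it takes stress.
Primary stress: syllable 8 → pro:.ti.be.bun.fu.fab.di.ˈdra:p.se:g.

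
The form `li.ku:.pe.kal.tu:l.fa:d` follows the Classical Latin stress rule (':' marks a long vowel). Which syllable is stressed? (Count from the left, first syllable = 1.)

5

Classical Latin: stress the penult if heavy (long vowel or closed), else the antepenult.
Weights: 4 kal H, 5 tu:l H, 6 fa:d H.
The penult (syllable 5, tu:l) is heavy, so it takes stress.
Stress on syllable 5: li.ku:.pe.kal.ˈtu:l.fa:d.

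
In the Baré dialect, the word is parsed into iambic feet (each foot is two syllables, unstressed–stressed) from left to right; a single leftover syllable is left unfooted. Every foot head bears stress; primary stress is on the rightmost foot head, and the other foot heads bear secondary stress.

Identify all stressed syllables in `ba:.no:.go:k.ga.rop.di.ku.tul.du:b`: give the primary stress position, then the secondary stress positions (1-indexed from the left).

primary 8, secondary 2, 4, 6

Parse left to right into iambic (σˈσ) feet: (ba:.ˈno:) (go:k.ˈga) (rop.ˈdi) (ku.ˈtul) du:b. Syllable 9 is left unfooted.
Foot heads (stressed positions): 2, 4, 6, 8.
End Rule Rightmost: primary stress on the rightmost head = syllable 8.
Secondary stress on 2, 4, 6: ba:.ˌno:.go:k.ˌga.rop.ˌdi.ku.ˈtul.du:b.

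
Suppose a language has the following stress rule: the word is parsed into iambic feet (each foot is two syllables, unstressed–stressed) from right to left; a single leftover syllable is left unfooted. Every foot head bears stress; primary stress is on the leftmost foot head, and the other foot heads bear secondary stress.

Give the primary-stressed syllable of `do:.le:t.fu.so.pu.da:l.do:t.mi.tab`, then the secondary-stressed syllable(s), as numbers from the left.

primary 3, secondary 5, 7, 9

Parse right to left into iambic (σˈσ) feet: do: (le:t.ˈfu) (so.ˈpu) (da:l.ˈdo:t) (mi.ˈtab). Syllable 1 is left unfooted.
Foot heads (stressed positions): 3, 5, 7, 9.
End Rule Leftmost: primary stress on the leftmost head = syllable 3.
Secondary stress on 5, 7, 9: do:.le:t.ˈfu.so.ˌpu.da:l.ˌdo:t.mi.ˌtab.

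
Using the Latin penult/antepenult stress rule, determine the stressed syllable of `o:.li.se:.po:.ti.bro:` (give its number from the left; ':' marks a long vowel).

Classical Latin: stress the penult if heavy (long vowel or closed), else the antepenult.
Weights: 4 po: H, 5 ti L, 6 bro: H.
The penult (syllable 5, ti) is light, so stress falls on the antepenult (syllable 4, po:).
Stress on syllable 4: o:.li.se:.ˈpo:.ti.bro:.

4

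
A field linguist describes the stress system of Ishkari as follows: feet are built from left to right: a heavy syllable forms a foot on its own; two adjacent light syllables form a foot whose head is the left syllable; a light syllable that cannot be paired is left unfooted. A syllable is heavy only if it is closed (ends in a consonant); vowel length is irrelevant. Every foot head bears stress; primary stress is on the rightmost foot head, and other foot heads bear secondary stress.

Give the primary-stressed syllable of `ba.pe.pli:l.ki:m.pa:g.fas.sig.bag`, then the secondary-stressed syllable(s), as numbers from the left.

primary 8, secondary 1, 3, 4, 5, 6, 7

Weights: 1 ba L, 2 pe L, 3 pli:l H, 4 ki:m H, 5 pa:g H, 6 fas H, 7 sig H, 8 bag H.
Parse left to right (heavy = foot alone; LL = one foot; stranded L unfooted): (ˈba.pe) (ˈpli:l) (ˈki:m) (ˈpa:g) (ˈfas) (ˈsig) (ˈbag).
Foot heads: 1, 3, 4, 5, 6, 7, 8.
Primary stress on the rightmost head = syllable 8.
Secondary stress on 1, 3, 4, 5, 6, 7: ˌba.pe.ˌpli:l.ˌki:m.ˌpa:g.ˌfas.ˌsig.ˈbag.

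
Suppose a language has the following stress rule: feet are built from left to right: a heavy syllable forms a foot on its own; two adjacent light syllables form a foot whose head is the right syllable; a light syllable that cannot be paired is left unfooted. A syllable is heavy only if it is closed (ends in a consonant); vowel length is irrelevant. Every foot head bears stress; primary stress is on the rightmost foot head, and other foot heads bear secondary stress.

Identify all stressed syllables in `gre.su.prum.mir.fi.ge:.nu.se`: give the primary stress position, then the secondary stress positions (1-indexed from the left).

primary 8, secondary 2, 3, 4, 6

Weights: 1 gre L, 2 su L, 3 prum H, 4 mir H, 5 fi L, 6 ge: L, 7 nu L, 8 se L.
Parse left to right (heavy = foot alone; LL = one foot; stranded L unfooted): (gre.ˈsu) (ˈprum) (ˈmir) (fi.ˈge:) (nu.ˈse).
Foot heads: 2, 3, 4, 6, 8.
Primary stress on the rightmost head = syllable 8.
Secondary stress on 2, 3, 4, 6: gre.ˌsu.ˌprum.ˌmir.fi.ˌge:.nu.ˈse.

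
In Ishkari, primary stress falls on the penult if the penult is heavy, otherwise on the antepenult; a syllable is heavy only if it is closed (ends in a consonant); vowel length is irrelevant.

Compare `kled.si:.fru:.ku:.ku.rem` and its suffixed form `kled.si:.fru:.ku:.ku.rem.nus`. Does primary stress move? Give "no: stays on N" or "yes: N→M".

Base `kled.si:.fru:.ku:.ku.rem` (6 syllables):
  Weights: 4 ku: L, 5 ku L, 6 rem H.
  The penult (syllable 5, ku) is light, so stress falls on the antepenult (syllable 4, ku:).
  → primary stress on syllable 4.
Suffixed `kled.si:.fru:.ku:.ku.rem.nus` (7 syllables):
  Weights: 5 ku L, 6 rem H, 7 nus H.
  The penult (syllable 6, rem) is heavy, so it takes stress.
  → primary stress on syllable 6.

yes: 4→6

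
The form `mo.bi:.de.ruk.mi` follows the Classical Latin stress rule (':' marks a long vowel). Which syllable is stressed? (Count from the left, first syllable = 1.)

4

Classical Latin: stress the penult if heavy (long vowel or closed), else the antepenult.
Weights: 3 de L, 4 ruk H, 5 mi L.
The penult (syllable 4, ruk) is heavy, so it takes stress.
Stress on syllable 4: mo.bi:.de.ˈruk.mi.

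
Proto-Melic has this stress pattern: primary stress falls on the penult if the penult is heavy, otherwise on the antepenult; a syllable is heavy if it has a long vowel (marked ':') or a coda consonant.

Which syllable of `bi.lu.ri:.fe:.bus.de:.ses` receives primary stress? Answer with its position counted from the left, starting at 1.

Weights: 5 bus H, 6 de: H, 7 ses H.
The penult (syllable 6, de:) is heavy, so it takes stress.
Primary stress: syllable 6 → bi.lu.ri:.fe:.bus.ˈde:.ses.

6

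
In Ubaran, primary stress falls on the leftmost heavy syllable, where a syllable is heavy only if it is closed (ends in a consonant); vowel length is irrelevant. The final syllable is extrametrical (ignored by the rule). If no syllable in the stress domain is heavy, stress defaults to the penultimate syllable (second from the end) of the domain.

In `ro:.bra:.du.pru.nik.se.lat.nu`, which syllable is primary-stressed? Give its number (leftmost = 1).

The final syllable (8, nu) is extrametrical; the stress domain is syllables 1–7.
Weights: 1 ro: L, 2 bra: L, 3 du L, 4 pru L, 5 nik H, 6 se L, 7 lat H.
Heavy syllables in the domain: 5, 7. The leftmost is syllable 5 (nik).
Primary stress: syllable 5 → ro:.bra:.du.pru.ˈnik.se.lat.nu.

5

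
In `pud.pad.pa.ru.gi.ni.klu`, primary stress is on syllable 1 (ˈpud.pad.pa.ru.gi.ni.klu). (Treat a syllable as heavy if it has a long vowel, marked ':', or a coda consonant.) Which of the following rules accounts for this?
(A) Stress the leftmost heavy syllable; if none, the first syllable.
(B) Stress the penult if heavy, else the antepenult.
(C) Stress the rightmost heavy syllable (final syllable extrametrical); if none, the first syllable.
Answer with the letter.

Rule A → syllable 1 ✓.
Rule B → syllable 5 (observed: 1).
Rule C → syllable 2 (observed: 1).

A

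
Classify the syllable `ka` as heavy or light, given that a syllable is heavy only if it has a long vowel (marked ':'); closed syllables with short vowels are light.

`ka`: short vowel, open (no coda). Short vowel → light.

light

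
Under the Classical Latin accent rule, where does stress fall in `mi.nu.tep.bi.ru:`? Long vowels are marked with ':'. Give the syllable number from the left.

Classical Latin: stress the penult if heavy (long vowel or closed), else the antepenult.
Weights: 3 tep H, 4 bi L, 5 ru: H.
The penult (syllable 4, bi) is light, so stress falls on the antepenult (syllable 3, tep).
Stress on syllable 3: mi.nu.ˈtep.bi.ru:.

3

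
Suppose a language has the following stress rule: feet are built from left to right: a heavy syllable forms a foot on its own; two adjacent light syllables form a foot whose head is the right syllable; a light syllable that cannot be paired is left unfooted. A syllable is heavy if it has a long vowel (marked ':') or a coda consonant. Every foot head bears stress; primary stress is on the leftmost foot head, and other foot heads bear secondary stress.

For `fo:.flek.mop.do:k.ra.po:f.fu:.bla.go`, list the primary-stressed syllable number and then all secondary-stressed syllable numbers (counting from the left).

Weights: 1 fo: H, 2 flek H, 3 mop H, 4 do:k H, 5 ra L, 6 po:f H, 7 fu: H, 8 bla L, 9 go L.
Parse left to right (heavy = foot alone; LL = one foot; stranded L unfooted): (ˈfo:) (ˈflek) (ˈmop) (ˈdo:k) ra (ˈpo:f) (ˈfu:) (bla.ˈgo).
Foot heads: 1, 2, 3, 4, 6, 7, 9.
Primary stress on the leftmost head = syllable 1.
Secondary stress on 2, 3, 4, 6, 7, 9: ˈfo:.ˌflek.ˌmop.ˌdo:k.ra.ˌpo:f.ˌfu:.bla.ˌgo.

primary 1, secondary 2, 3, 4, 6, 7, 9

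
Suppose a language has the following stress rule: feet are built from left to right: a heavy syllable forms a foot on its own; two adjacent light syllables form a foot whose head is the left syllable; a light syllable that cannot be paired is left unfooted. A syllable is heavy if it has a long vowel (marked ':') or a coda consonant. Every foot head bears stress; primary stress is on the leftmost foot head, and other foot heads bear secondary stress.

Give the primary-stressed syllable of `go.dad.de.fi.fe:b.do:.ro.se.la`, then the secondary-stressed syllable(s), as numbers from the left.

Weights: 1 go L, 2 dad H, 3 de L, 4 fi L, 5 fe:b H, 6 do: H, 7 ro L, 8 se L, 9 la L.
Parse left to right (heavy = foot alone; LL = one foot; stranded L unfooted): go (ˈdad) (ˈde.fi) (ˈfe:b) (ˈdo:) (ˈro.se) la.
Foot heads: 2, 3, 5, 6, 7.
Primary stress on the leftmost head = syllable 2.
Secondary stress on 3, 5, 6, 7: go.ˈdad.ˌde.fi.ˌfe:b.ˌdo:.ˌro.se.la.

primary 2, secondary 3, 5, 6, 7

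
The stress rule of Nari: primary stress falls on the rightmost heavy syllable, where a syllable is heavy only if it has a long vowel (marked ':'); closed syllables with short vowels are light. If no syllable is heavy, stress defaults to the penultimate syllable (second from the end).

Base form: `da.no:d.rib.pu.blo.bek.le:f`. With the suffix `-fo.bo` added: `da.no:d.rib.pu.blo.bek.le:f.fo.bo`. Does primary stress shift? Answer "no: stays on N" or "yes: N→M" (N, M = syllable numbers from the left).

Base `da.no:d.rib.pu.blo.bek.le:f` (7 syllables):
  Weights: 1 da L, 2 no:d H, 3 rib L, 4 pu L, 5 blo L, 6 bek L, 7 le:f H.
  Heavy syllables in the domain: 2, 7. The rightmost is syllable 7 (le:f).
  → primary stress on syllable 7.
Suffixed `da.no:d.rib.pu.blo.bek.le:f.fo.bo` (9 syllables):
  Weights: 1 da L, 2 no:d H, 3 rib L, 4 pu L, 5 blo L, 6 bek L, 7 le:f H, 8 fo L, 9 bo L.
  Heavy syllables in the domain: 2, 7. The rightmost is syllable 7 (le:f).
  → primary stress on syllable 7.

no: stays on 7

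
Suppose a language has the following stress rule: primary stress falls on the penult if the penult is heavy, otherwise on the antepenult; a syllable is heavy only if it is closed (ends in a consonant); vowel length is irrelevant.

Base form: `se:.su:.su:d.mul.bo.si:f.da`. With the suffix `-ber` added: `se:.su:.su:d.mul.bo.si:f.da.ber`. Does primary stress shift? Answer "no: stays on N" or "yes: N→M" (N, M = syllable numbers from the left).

Base `se:.su:.su:d.mul.bo.si:f.da` (7 syllables):
  Weights: 5 bo L, 6 si:f H, 7 da L.
  The penult (syllable 6, si:f) is heavy, so it takes stress.
  → primary stress on syllable 6.
Suffixed `se:.su:.su:d.mul.bo.si:f.da.ber` (8 syllables):
  Weights: 6 si:f H, 7 da L, 8 ber H.
  The penult (syllable 7, da) is light, so stress falls on the antepenult (syllable 6, si:f).
  → primary stress on syllable 6.

no: stays on 6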